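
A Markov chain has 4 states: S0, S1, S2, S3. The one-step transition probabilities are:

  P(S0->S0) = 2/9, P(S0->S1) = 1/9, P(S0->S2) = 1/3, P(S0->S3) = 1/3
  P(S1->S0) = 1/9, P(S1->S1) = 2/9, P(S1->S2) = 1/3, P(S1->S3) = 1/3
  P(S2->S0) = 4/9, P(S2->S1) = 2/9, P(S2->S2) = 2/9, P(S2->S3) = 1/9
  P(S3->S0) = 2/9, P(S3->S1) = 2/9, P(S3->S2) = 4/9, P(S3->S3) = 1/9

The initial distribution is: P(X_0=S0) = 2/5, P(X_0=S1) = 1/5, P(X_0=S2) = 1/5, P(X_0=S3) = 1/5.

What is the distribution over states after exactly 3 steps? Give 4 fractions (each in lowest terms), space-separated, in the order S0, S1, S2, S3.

Answer: 331/1215 698/3645 389/1215 787/3645

Derivation:
Propagating the distribution step by step (d_{t+1} = d_t * P):
d_0 = (S0=2/5, S1=1/5, S2=1/5, S3=1/5)
  d_1[S0] = 2/5*2/9 + 1/5*1/9 + 1/5*4/9 + 1/5*2/9 = 11/45
  d_1[S1] = 2/5*1/9 + 1/5*2/9 + 1/5*2/9 + 1/5*2/9 = 8/45
  d_1[S2] = 2/5*1/3 + 1/5*1/3 + 1/5*2/9 + 1/5*4/9 = 1/3
  d_1[S3] = 2/5*1/3 + 1/5*1/3 + 1/5*1/9 + 1/5*1/9 = 11/45
d_1 = (S0=11/45, S1=8/45, S2=1/3, S3=11/45)
  d_2[S0] = 11/45*2/9 + 8/45*1/9 + 1/3*4/9 + 11/45*2/9 = 112/405
  d_2[S1] = 11/45*1/9 + 8/45*2/9 + 1/3*2/9 + 11/45*2/9 = 79/405
  d_2[S2] = 11/45*1/3 + 8/45*1/3 + 1/3*2/9 + 11/45*4/9 = 131/405
  d_2[S3] = 11/45*1/3 + 8/45*1/3 + 1/3*1/9 + 11/45*1/9 = 83/405
d_2 = (S0=112/405, S1=79/405, S2=131/405, S3=83/405)
  d_3[S0] = 112/405*2/9 + 79/405*1/9 + 131/405*4/9 + 83/405*2/9 = 331/1215
  d_3[S1] = 112/405*1/9 + 79/405*2/9 + 131/405*2/9 + 83/405*2/9 = 698/3645
  d_3[S2] = 112/405*1/3 + 79/405*1/3 + 131/405*2/9 + 83/405*4/9 = 389/1215
  d_3[S3] = 112/405*1/3 + 79/405*1/3 + 131/405*1/9 + 83/405*1/9 = 787/3645
d_3 = (S0=331/1215, S1=698/3645, S2=389/1215, S3=787/3645)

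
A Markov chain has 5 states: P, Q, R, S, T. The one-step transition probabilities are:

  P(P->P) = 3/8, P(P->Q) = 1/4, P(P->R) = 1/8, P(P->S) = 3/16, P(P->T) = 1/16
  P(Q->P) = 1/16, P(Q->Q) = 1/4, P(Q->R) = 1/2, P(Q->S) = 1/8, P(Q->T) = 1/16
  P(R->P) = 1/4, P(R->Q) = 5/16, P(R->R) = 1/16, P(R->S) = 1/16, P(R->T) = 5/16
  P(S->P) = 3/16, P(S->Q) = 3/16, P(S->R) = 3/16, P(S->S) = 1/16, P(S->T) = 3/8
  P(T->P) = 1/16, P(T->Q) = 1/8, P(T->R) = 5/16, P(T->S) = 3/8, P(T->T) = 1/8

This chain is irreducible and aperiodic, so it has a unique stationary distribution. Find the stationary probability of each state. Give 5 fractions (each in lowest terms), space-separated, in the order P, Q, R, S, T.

The stationary distribution satisfies pi = pi * P, i.e.:
  pi_P = 3/8*pi_P + 1/16*pi_Q + 1/4*pi_R + 3/16*pi_S + 1/16*pi_T
  pi_Q = 1/4*pi_P + 1/4*pi_Q + 5/16*pi_R + 3/16*pi_S + 1/8*pi_T
  pi_R = 1/8*pi_P + 1/2*pi_Q + 1/16*pi_R + 3/16*pi_S + 5/16*pi_T
  pi_S = 3/16*pi_P + 1/8*pi_Q + 1/16*pi_R + 1/16*pi_S + 3/8*pi_T
  pi_T = 1/16*pi_P + 1/16*pi_Q + 5/16*pi_R + 3/8*pi_S + 1/8*pi_T
with normalization: pi_P + pi_Q + pi_R + pi_S + pi_T = 1.

Using the first 4 balance equations plus normalization, the linear system A*pi = b is:
  [-5/8, 1/16, 1/4, 3/16, 1/16] . pi = 0
  [1/4, -3/4, 5/16, 3/16, 1/8] . pi = 0
  [1/8, 1/2, -15/16, 3/16, 5/16] . pi = 0
  [3/16, 1/8, 1/16, -15/16, 3/8] . pi = 0
  [1, 1, 1, 1, 1] . pi = 1

Solving yields:
  pi_P = 12120/65387
  pi_Q = 15189/65387
  pi_R = 15777/65387
  pi_S = 10301/65387
  pi_T = 12000/65387

Verification (pi * P):
  12120/65387*3/8 + 15189/65387*1/16 + 15777/65387*1/4 + 10301/65387*3/16 + 12000/65387*1/16 = 12120/65387 = pi_P  (ok)
  12120/65387*1/4 + 15189/65387*1/4 + 15777/65387*5/16 + 10301/65387*3/16 + 12000/65387*1/8 = 15189/65387 = pi_Q  (ok)
  12120/65387*1/8 + 15189/65387*1/2 + 15777/65387*1/16 + 10301/65387*3/16 + 12000/65387*5/16 = 15777/65387 = pi_R  (ok)
  12120/65387*3/16 + 15189/65387*1/8 + 15777/65387*1/16 + 10301/65387*1/16 + 12000/65387*3/8 = 10301/65387 = pi_S  (ok)
  12120/65387*1/16 + 15189/65387*1/16 + 15777/65387*5/16 + 10301/65387*3/8 + 12000/65387*1/8 = 12000/65387 = pi_T  (ok)

Answer: 12120/65387 15189/65387 15777/65387 10301/65387 12000/65387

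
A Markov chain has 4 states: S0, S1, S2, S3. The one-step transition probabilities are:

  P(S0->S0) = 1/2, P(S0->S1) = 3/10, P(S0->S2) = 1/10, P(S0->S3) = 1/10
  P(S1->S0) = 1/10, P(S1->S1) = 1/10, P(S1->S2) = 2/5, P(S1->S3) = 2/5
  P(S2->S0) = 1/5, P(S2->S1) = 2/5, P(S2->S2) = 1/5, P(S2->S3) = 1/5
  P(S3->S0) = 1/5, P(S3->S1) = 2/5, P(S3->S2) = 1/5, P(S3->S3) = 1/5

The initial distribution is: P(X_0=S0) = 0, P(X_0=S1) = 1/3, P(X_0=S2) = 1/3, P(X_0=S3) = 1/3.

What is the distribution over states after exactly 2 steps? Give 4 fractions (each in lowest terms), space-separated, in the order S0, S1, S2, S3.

Propagating the distribution step by step (d_{t+1} = d_t * P):
d_0 = (S0=0, S1=1/3, S2=1/3, S3=1/3)
  d_1[S0] = 0*1/2 + 1/3*1/10 + 1/3*1/5 + 1/3*1/5 = 1/6
  d_1[S1] = 0*3/10 + 1/3*1/10 + 1/3*2/5 + 1/3*2/5 = 3/10
  d_1[S2] = 0*1/10 + 1/3*2/5 + 1/3*1/5 + 1/3*1/5 = 4/15
  d_1[S3] = 0*1/10 + 1/3*2/5 + 1/3*1/5 + 1/3*1/5 = 4/15
d_1 = (S0=1/6, S1=3/10, S2=4/15, S3=4/15)
  d_2[S0] = 1/6*1/2 + 3/10*1/10 + 4/15*1/5 + 4/15*1/5 = 11/50
  d_2[S1] = 1/6*3/10 + 3/10*1/10 + 4/15*2/5 + 4/15*2/5 = 22/75
  d_2[S2] = 1/6*1/10 + 3/10*2/5 + 4/15*1/5 + 4/15*1/5 = 73/300
  d_2[S3] = 1/6*1/10 + 3/10*2/5 + 4/15*1/5 + 4/15*1/5 = 73/300
d_2 = (S0=11/50, S1=22/75, S2=73/300, S3=73/300)

Answer: 11/50 22/75 73/300 73/300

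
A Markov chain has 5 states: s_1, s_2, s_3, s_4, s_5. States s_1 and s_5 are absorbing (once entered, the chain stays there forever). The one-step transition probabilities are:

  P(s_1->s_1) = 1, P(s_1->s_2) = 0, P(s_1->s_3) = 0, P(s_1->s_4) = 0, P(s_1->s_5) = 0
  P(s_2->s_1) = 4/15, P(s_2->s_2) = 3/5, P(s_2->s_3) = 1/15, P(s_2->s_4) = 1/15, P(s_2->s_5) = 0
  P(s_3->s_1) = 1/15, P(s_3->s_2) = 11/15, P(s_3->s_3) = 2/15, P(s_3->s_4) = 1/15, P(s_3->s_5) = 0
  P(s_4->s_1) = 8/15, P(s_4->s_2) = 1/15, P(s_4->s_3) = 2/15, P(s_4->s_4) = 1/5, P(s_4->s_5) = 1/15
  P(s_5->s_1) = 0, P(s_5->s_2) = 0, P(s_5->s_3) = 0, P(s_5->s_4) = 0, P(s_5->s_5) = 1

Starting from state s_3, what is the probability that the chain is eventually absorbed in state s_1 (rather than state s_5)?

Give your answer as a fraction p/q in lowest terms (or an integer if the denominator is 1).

Answer: 739/756

Derivation:
Let a_i = P(absorbed in s_1 | start in state i).
Boundary conditions: a_s_1 = 1, a_s_5 = 0.
For each transient state i, a_i = sum_j P(i->j) * a_j:
  a_s_2 = 4/15*a_s_1 + 3/5*a_s_2 + 1/15*a_s_3 + 1/15*a_s_4 + 0*a_s_5
  a_s_3 = 1/15*a_s_1 + 11/15*a_s_2 + 2/15*a_s_3 + 1/15*a_s_4 + 0*a_s_5
  a_s_4 = 8/15*a_s_1 + 1/15*a_s_2 + 2/15*a_s_3 + 1/5*a_s_4 + 1/15*a_s_5

Substituting a_s_1 = 1 and a_s_5 = 0, rearrange to (I - Q) a = r where r[i] = P(i -> s_1):
  [2/5, -1/15, -1/15] . (a_s_2, a_s_3, a_s_4) = 4/15
  [-11/15, 13/15, -1/15] . (a_s_2, a_s_3, a_s_4) = 1/15
  [-1/15, -2/15, 4/5] . (a_s_2, a_s_3, a_s_4) = 8/15

Solving yields:
  a_s_2 = 53/54
  a_s_3 = 739/756
  a_s_4 = 689/756

Starting state is s_3, so the absorption probability is a_s_3 = 739/756.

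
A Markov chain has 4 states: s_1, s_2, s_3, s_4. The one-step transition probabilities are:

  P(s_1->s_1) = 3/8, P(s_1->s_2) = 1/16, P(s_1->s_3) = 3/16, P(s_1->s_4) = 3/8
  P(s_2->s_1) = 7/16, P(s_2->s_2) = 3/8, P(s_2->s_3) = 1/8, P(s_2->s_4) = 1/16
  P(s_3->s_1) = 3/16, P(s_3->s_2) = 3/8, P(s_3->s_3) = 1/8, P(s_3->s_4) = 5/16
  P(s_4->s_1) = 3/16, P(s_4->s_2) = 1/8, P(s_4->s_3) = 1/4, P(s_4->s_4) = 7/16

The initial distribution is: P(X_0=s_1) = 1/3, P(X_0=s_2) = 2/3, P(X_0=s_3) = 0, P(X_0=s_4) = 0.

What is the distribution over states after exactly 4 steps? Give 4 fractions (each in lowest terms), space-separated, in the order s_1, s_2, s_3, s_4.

Answer: 3605/12288 2473/12288 2257/12288 3953/12288

Derivation:
Propagating the distribution step by step (d_{t+1} = d_t * P):
d_0 = (s_1=1/3, s_2=2/3, s_3=0, s_4=0)
  d_1[s_1] = 1/3*3/8 + 2/3*7/16 + 0*3/16 + 0*3/16 = 5/12
  d_1[s_2] = 1/3*1/16 + 2/3*3/8 + 0*3/8 + 0*1/8 = 13/48
  d_1[s_3] = 1/3*3/16 + 2/3*1/8 + 0*1/8 + 0*1/4 = 7/48
  d_1[s_4] = 1/3*3/8 + 2/3*1/16 + 0*5/16 + 0*7/16 = 1/6
d_1 = (s_1=5/12, s_2=13/48, s_3=7/48, s_4=1/6)
  d_2[s_1] = 5/12*3/8 + 13/48*7/16 + 7/48*3/16 + 1/6*3/16 = 1/3
  d_2[s_2] = 5/12*1/16 + 13/48*3/8 + 7/48*3/8 + 1/6*1/8 = 13/64
  d_2[s_3] = 5/12*3/16 + 13/48*1/8 + 7/48*1/8 + 1/6*1/4 = 11/64
  d_2[s_4] = 5/12*3/8 + 13/48*1/16 + 7/48*5/16 + 1/6*7/16 = 7/24
d_2 = (s_1=1/3, s_2=13/64, s_3=11/64, s_4=7/24)
  d_3[s_1] = 1/3*3/8 + 13/64*7/16 + 11/64*3/16 + 7/24*3/16 = 77/256
  d_3[s_2] = 1/3*1/16 + 13/64*3/8 + 11/64*3/8 + 7/24*1/8 = 19/96
  d_3[s_3] = 1/3*3/16 + 13/64*1/8 + 11/64*1/8 + 7/24*1/4 = 35/192
  d_3[s_4] = 1/3*3/8 + 13/64*1/16 + 11/64*5/16 + 7/24*7/16 = 245/768
d_3 = (s_1=77/256, s_2=19/96, s_3=35/192, s_4=245/768)
  d_4[s_1] = 77/256*3/8 + 19/96*7/16 + 35/192*3/16 + 245/768*3/16 = 3605/12288
  d_4[s_2] = 77/256*1/16 + 19/96*3/8 + 35/192*3/8 + 245/768*1/8 = 2473/12288
  d_4[s_3] = 77/256*3/16 + 19/96*1/8 + 35/192*1/8 + 245/768*1/4 = 2257/12288
  d_4[s_4] = 77/256*3/8 + 19/96*1/16 + 35/192*5/16 + 245/768*7/16 = 3953/12288
d_4 = (s_1=3605/12288, s_2=2473/12288, s_3=2257/12288, s_4=3953/12288)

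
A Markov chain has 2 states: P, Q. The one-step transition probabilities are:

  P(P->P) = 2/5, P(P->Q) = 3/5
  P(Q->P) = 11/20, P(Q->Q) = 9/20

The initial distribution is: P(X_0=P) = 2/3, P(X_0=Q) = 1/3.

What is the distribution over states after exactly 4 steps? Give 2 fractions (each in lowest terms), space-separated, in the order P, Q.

Answer: 76537/160000 83463/160000

Derivation:
Propagating the distribution step by step (d_{t+1} = d_t * P):
d_0 = (P=2/3, Q=1/3)
  d_1[P] = 2/3*2/5 + 1/3*11/20 = 9/20
  d_1[Q] = 2/3*3/5 + 1/3*9/20 = 11/20
d_1 = (P=9/20, Q=11/20)
  d_2[P] = 9/20*2/5 + 11/20*11/20 = 193/400
  d_2[Q] = 9/20*3/5 + 11/20*9/20 = 207/400
d_2 = (P=193/400, Q=207/400)
  d_3[P] = 193/400*2/5 + 207/400*11/20 = 3821/8000
  d_3[Q] = 193/400*3/5 + 207/400*9/20 = 4179/8000
d_3 = (P=3821/8000, Q=4179/8000)
  d_4[P] = 3821/8000*2/5 + 4179/8000*11/20 = 76537/160000
  d_4[Q] = 3821/8000*3/5 + 4179/8000*9/20 = 83463/160000
d_4 = (P=76537/160000, Q=83463/160000)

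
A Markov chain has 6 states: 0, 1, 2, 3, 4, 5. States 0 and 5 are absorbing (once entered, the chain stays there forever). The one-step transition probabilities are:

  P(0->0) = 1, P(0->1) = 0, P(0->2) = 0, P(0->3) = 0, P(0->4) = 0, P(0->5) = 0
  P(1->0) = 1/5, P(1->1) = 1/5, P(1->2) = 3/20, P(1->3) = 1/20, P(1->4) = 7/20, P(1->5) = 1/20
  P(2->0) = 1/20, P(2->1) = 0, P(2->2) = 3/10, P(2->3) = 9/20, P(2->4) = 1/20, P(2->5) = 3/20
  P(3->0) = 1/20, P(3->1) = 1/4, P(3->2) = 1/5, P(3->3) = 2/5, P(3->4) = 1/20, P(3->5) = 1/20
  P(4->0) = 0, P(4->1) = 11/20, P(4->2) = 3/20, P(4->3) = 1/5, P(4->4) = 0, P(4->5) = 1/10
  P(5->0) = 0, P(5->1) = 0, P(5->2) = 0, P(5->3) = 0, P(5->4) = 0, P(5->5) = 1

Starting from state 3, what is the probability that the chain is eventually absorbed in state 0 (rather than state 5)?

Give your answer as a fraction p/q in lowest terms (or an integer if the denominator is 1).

Let a_i = P(absorbed in 0 | start in state i).
Boundary conditions: a_0 = 1, a_5 = 0.
For each transient state i, a_i = sum_j P(i->j) * a_j:
  a_1 = 1/5*a_0 + 1/5*a_1 + 3/20*a_2 + 1/20*a_3 + 7/20*a_4 + 1/20*a_5
  a_2 = 1/20*a_0 + 0*a_1 + 3/10*a_2 + 9/20*a_3 + 1/20*a_4 + 3/20*a_5
  a_3 = 1/20*a_0 + 1/4*a_1 + 1/5*a_2 + 2/5*a_3 + 1/20*a_4 + 1/20*a_5
  a_4 = 0*a_0 + 11/20*a_1 + 3/20*a_2 + 1/5*a_3 + 0*a_4 + 1/10*a_5

Substituting a_0 = 1 and a_5 = 0, rearrange to (I - Q) a = r where r[i] = P(i -> 0):
  [4/5, -3/20, -1/20, -7/20] . (a_1, a_2, a_3, a_4) = 1/5
  [0, 7/10, -9/20, -1/20] . (a_1, a_2, a_3, a_4) = 1/20
  [-1/4, -1/5, 3/5, -1/20] . (a_1, a_2, a_3, a_4) = 1/20
  [-11/20, -3/20, -1/5, 1] . (a_1, a_2, a_3, a_4) = 0

Solving yields:
  a_1 = 839/1465
  a_2 = 9467/21975
  a_3 = 11111/21975
  a_4 = 10564/21975

Starting state is 3, so the absorption probability is a_3 = 11111/21975.

Answer: 11111/21975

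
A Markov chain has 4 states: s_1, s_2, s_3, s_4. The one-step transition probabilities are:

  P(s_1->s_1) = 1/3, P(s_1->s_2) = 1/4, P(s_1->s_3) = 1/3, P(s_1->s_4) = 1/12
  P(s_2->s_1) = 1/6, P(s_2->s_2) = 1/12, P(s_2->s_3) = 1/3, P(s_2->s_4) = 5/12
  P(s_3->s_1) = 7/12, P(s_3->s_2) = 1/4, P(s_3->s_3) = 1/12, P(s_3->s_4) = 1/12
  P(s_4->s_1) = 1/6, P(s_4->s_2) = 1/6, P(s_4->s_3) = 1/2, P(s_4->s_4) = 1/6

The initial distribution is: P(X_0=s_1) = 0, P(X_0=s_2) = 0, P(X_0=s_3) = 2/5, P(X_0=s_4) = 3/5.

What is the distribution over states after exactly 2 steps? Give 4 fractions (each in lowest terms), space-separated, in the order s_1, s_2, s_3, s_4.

Answer: 13/36 37/180 49/180 29/180

Derivation:
Propagating the distribution step by step (d_{t+1} = d_t * P):
d_0 = (s_1=0, s_2=0, s_3=2/5, s_4=3/5)
  d_1[s_1] = 0*1/3 + 0*1/6 + 2/5*7/12 + 3/5*1/6 = 1/3
  d_1[s_2] = 0*1/4 + 0*1/12 + 2/5*1/4 + 3/5*1/6 = 1/5
  d_1[s_3] = 0*1/3 + 0*1/3 + 2/5*1/12 + 3/5*1/2 = 1/3
  d_1[s_4] = 0*1/12 + 0*5/12 + 2/5*1/12 + 3/5*1/6 = 2/15
d_1 = (s_1=1/3, s_2=1/5, s_3=1/3, s_4=2/15)
  d_2[s_1] = 1/3*1/3 + 1/5*1/6 + 1/3*7/12 + 2/15*1/6 = 13/36
  d_2[s_2] = 1/3*1/4 + 1/5*1/12 + 1/3*1/4 + 2/15*1/6 = 37/180
  d_2[s_3] = 1/3*1/3 + 1/5*1/3 + 1/3*1/12 + 2/15*1/2 = 49/180
  d_2[s_4] = 1/3*1/12 + 1/5*5/12 + 1/3*1/12 + 2/15*1/6 = 29/180
d_2 = (s_1=13/36, s_2=37/180, s_3=49/180, s_4=29/180)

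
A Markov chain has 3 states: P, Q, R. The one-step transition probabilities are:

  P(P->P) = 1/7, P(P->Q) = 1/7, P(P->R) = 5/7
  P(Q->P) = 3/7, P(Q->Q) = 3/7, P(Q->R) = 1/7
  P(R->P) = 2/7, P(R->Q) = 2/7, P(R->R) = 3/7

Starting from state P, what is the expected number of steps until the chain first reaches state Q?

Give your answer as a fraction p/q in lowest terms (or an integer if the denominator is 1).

Let h_i = expected steps to first reach Q from state i.
Boundary: h_Q = 0.
First-step equations for the other states:
  h_P = 1 + 1/7*h_P + 1/7*h_Q + 5/7*h_R
  h_R = 1 + 2/7*h_P + 2/7*h_Q + 3/7*h_R

Substituting h_Q = 0 and rearranging gives the linear system (I - Q) h = 1:
  [6/7, -5/7] . (h_P, h_R) = 1
  [-2/7, 4/7] . (h_P, h_R) = 1

Solving yields:
  h_P = 9/2
  h_R = 4

Starting state is P, so the expected hitting time is h_P = 9/2.

Answer: 9/2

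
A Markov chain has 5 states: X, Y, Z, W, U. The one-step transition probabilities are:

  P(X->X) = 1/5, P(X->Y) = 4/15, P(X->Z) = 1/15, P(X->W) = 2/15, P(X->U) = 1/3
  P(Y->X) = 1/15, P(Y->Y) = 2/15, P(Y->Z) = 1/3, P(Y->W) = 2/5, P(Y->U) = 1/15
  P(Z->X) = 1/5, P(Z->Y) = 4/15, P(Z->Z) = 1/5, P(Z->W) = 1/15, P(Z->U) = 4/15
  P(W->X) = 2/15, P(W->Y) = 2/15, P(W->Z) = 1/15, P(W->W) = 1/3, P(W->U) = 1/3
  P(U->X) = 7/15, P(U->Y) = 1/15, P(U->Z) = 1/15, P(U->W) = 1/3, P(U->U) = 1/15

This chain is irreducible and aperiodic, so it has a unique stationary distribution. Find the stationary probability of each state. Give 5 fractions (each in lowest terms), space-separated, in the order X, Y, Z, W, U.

The stationary distribution satisfies pi = pi * P, i.e.:
  pi_X = 1/5*pi_X + 1/15*pi_Y + 1/5*pi_Z + 2/15*pi_W + 7/15*pi_U
  pi_Y = 4/15*pi_X + 2/15*pi_Y + 4/15*pi_Z + 2/15*pi_W + 1/15*pi_U
  pi_Z = 1/15*pi_X + 1/3*pi_Y + 1/5*pi_Z + 1/15*pi_W + 1/15*pi_U
  pi_W = 2/15*pi_X + 2/5*pi_Y + 1/15*pi_Z + 1/3*pi_W + 1/3*pi_U
  pi_U = 1/3*pi_X + 1/15*pi_Y + 4/15*pi_Z + 1/3*pi_W + 1/15*pi_U
with normalization: pi_X + pi_Y + pi_Z + pi_W + pi_U = 1.

Using the first 4 balance equations plus normalization, the linear system A*pi = b is:
  [-4/5, 1/15, 1/5, 2/15, 7/15] . pi = 0
  [4/15, -13/15, 4/15, 2/15, 1/15] . pi = 0
  [1/15, 1/3, -4/5, 1/15, 1/15] . pi = 0
  [2/15, 2/5, 1/15, -2/3, 1/3] . pi = 0
  [1, 1, 1, 1, 1] . pi = 1

Solving yields:
  pi_X = 10939/49860
  pi_Y = 4109/24930
  pi_Z = 1591/12465
  pi_W = 13283/49860
  pi_U = 2764/12465

Verification (pi * P):
  10939/49860*1/5 + 4109/24930*1/15 + 1591/12465*1/5 + 13283/49860*2/15 + 2764/12465*7/15 = 10939/49860 = pi_X  (ok)
  10939/49860*4/15 + 4109/24930*2/15 + 1591/12465*4/15 + 13283/49860*2/15 + 2764/12465*1/15 = 4109/24930 = pi_Y  (ok)
  10939/49860*1/15 + 4109/24930*1/3 + 1591/12465*1/5 + 13283/49860*1/15 + 2764/12465*1/15 = 1591/12465 = pi_Z  (ok)
  10939/49860*2/15 + 4109/24930*2/5 + 1591/12465*1/15 + 13283/49860*1/3 + 2764/12465*1/3 = 13283/49860 = pi_W  (ok)
  10939/49860*1/3 + 4109/24930*1/15 + 1591/12465*4/15 + 13283/49860*1/3 + 2764/12465*1/15 = 2764/12465 = pi_U  (ok)

Answer: 10939/49860 4109/24930 1591/12465 13283/49860 2764/12465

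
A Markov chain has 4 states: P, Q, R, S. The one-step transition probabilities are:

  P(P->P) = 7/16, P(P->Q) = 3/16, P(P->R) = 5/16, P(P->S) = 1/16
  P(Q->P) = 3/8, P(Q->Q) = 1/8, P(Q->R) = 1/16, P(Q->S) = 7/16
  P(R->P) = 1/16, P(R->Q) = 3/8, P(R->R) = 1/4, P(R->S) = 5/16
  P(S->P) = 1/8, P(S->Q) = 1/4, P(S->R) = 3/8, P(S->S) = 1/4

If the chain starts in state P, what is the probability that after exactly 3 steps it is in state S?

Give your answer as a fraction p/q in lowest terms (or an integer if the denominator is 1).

Computing P^3 by repeated multiplication:
P^1 =
  P: [7/16, 3/16, 5/16, 1/16]
  Q: [3/8, 1/8, 1/16, 7/16]
  R: [1/16, 3/8, 1/4, 5/16]
  S: [1/8, 1/4, 3/8, 1/4]
P^2 =
  P: [37/128, 61/256, 1/4, 57/256]
  Q: [69/256, 7/32, 39/128, 53/256]
  R: [57/256, 59/256, 57/256, 83/256]
  S: [13/64, 33/128, 31/128, 19/64]
P^3 =
  P: [531/2048, 239/1024, 1029/4096, 1049/4096]
  Q: [1003/4096, 999/4096, 1031/4096, 1063/4096]
  R: [61/256, 963/4096, 535/2048, 1087/4096]
  S: [487/2048, 241/1024, 515/2048, 141/512]

(P^3)[P -> S] = 1049/4096

Answer: 1049/4096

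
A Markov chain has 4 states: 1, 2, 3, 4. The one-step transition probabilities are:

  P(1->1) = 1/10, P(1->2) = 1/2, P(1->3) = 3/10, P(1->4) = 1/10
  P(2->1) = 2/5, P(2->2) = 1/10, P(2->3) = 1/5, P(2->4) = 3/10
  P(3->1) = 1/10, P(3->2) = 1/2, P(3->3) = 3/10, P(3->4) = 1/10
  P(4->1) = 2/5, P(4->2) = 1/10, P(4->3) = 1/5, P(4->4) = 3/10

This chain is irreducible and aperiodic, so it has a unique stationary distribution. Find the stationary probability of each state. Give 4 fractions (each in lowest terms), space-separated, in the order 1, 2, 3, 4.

Answer: 1/4 3/10 1/4 1/5

Derivation:
The stationary distribution satisfies pi = pi * P, i.e.:
  pi_1 = 1/10*pi_1 + 2/5*pi_2 + 1/10*pi_3 + 2/5*pi_4
  pi_2 = 1/2*pi_1 + 1/10*pi_2 + 1/2*pi_3 + 1/10*pi_4
  pi_3 = 3/10*pi_1 + 1/5*pi_2 + 3/10*pi_3 + 1/5*pi_4
  pi_4 = 1/10*pi_1 + 3/10*pi_2 + 1/10*pi_3 + 3/10*pi_4
with normalization: pi_1 + pi_2 + pi_3 + pi_4 = 1.

Using the first 3 balance equations plus normalization, the linear system A*pi = b is:
  [-9/10, 2/5, 1/10, 2/5] . pi = 0
  [1/2, -9/10, 1/2, 1/10] . pi = 0
  [3/10, 1/5, -7/10, 1/5] . pi = 0
  [1, 1, 1, 1] . pi = 1

Solving yields:
  pi_1 = 1/4
  pi_2 = 3/10
  pi_3 = 1/4
  pi_4 = 1/5

Verification (pi * P):
  1/4*1/10 + 3/10*2/5 + 1/4*1/10 + 1/5*2/5 = 1/4 = pi_1  (ok)
  1/4*1/2 + 3/10*1/10 + 1/4*1/2 + 1/5*1/10 = 3/10 = pi_2  (ok)
  1/4*3/10 + 3/10*1/5 + 1/4*3/10 + 1/5*1/5 = 1/4 = pi_3  (ok)
  1/4*1/10 + 3/10*3/10 + 1/4*1/10 + 1/5*3/10 = 1/5 = pi_4  (ok)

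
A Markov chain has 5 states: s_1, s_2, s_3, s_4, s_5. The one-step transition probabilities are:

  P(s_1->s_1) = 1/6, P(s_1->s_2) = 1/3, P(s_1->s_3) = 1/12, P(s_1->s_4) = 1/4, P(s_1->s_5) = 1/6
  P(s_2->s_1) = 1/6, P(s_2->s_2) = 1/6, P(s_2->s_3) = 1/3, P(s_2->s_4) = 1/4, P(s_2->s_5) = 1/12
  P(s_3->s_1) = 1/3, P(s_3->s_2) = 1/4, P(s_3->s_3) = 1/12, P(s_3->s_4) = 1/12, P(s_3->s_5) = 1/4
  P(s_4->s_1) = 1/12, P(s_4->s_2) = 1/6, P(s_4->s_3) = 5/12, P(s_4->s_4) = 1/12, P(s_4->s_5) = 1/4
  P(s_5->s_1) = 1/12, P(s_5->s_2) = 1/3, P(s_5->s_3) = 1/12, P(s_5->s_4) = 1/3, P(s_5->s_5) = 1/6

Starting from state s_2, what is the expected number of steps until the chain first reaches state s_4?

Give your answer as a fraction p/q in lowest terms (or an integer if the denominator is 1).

Let h_i = expected steps to first reach s_4 from state i.
Boundary: h_s_4 = 0.
First-step equations for the other states:
  h_s_1 = 1 + 1/6*h_s_1 + 1/3*h_s_2 + 1/12*h_s_3 + 1/4*h_s_4 + 1/6*h_s_5
  h_s_2 = 1 + 1/6*h_s_1 + 1/6*h_s_2 + 1/3*h_s_3 + 1/4*h_s_4 + 1/12*h_s_5
  h_s_3 = 1 + 1/3*h_s_1 + 1/4*h_s_2 + 1/12*h_s_3 + 1/12*h_s_4 + 1/4*h_s_5
  h_s_5 = 1 + 1/12*h_s_1 + 1/3*h_s_2 + 1/12*h_s_3 + 1/3*h_s_4 + 1/6*h_s_5

Substituting h_s_4 = 0 and rearranging gives the linear system (I - Q) h = 1:
  [5/6, -1/3, -1/12, -1/6] . (h_s_1, h_s_2, h_s_3, h_s_5) = 1
  [-1/6, 5/6, -1/3, -1/12] . (h_s_1, h_s_2, h_s_3, h_s_5) = 1
  [-1/3, -1/4, 11/12, -1/4] . (h_s_1, h_s_2, h_s_3, h_s_5) = 1
  [-1/12, -1/3, -1/12, 5/6] . (h_s_1, h_s_2, h_s_3, h_s_5) = 1

Solving yields:
  h_s_1 = 8208/1951
  h_s_2 = 8532/1951
  h_s_3 = 9492/1951
  h_s_5 = 7524/1951

Starting state is s_2, so the expected hitting time is h_s_2 = 8532/1951.

Answer: 8532/1951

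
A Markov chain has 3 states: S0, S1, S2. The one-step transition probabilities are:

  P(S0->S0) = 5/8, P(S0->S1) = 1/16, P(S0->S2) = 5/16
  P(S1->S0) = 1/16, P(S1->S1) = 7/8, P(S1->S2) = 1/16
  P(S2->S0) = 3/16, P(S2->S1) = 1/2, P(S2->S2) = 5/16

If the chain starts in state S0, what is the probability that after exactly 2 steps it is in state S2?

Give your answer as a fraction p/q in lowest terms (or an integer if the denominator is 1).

Answer: 19/64

Derivation:
Computing P^2 by repeated multiplication:
P^1 =
  S0: [5/8, 1/16, 5/16]
  S1: [1/16, 7/8, 1/16]
  S2: [3/16, 1/2, 5/16]
P^2 =
  S0: [29/64, 1/4, 19/64]
  S1: [27/256, 205/256, 3/32]
  S2: [53/256, 155/256, 3/16]

(P^2)[S0 -> S2] = 19/64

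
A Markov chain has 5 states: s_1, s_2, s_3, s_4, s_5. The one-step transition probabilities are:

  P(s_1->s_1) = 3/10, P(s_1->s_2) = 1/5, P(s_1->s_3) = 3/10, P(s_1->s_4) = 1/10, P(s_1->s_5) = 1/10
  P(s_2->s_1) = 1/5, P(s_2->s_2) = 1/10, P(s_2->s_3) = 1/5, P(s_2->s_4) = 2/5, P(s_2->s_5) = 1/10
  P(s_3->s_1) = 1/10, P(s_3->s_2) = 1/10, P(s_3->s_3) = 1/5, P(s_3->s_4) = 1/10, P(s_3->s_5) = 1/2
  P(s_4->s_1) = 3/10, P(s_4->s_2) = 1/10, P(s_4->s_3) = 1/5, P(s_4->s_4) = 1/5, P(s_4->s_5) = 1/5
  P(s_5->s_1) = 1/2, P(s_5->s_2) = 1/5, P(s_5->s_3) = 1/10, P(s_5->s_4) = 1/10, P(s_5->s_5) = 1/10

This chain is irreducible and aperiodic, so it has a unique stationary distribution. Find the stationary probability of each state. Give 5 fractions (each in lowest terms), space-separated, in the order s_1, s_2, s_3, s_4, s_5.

The stationary distribution satisfies pi = pi * P, i.e.:
  pi_s_1 = 3/10*pi_s_1 + 1/5*pi_s_2 + 1/10*pi_s_3 + 3/10*pi_s_4 + 1/2*pi_s_5
  pi_s_2 = 1/5*pi_s_1 + 1/10*pi_s_2 + 1/10*pi_s_3 + 1/10*pi_s_4 + 1/5*pi_s_5
  pi_s_3 = 3/10*pi_s_1 + 1/5*pi_s_2 + 1/5*pi_s_3 + 1/5*pi_s_4 + 1/10*pi_s_5
  pi_s_4 = 1/10*pi_s_1 + 2/5*pi_s_2 + 1/10*pi_s_3 + 1/5*pi_s_4 + 1/10*pi_s_5
  pi_s_5 = 1/10*pi_s_1 + 1/10*pi_s_2 + 1/2*pi_s_3 + 1/5*pi_s_4 + 1/10*pi_s_5
with normalization: pi_s_1 + pi_s_2 + pi_s_3 + pi_s_4 + pi_s_5 = 1.

Using the first 4 balance equations plus normalization, the linear system A*pi = b is:
  [-7/10, 1/5, 1/10, 3/10, 1/2] . pi = 0
  [1/5, -9/10, 1/10, 1/10, 1/5] . pi = 0
  [3/10, 1/5, -4/5, 1/5, 1/10] . pi = 0
  [1/10, 2/5, 1/10, -4/5, 1/10] . pi = 0
  [1, 1, 1, 1, 1] . pi = 1

Solving yields:
  pi_s_1 = 225/794
  pi_s_2 = 883/5955
  pi_s_3 = 1241/5955
  pi_s_4 = 956/5955
  pi_s_5 = 475/2382

Verification (pi * P):
  225/794*3/10 + 883/5955*1/5 + 1241/5955*1/10 + 956/5955*3/10 + 475/2382*1/2 = 225/794 = pi_s_1  (ok)
  225/794*1/5 + 883/5955*1/10 + 1241/5955*1/10 + 956/5955*1/10 + 475/2382*1/5 = 883/5955 = pi_s_2  (ok)
  225/794*3/10 + 883/5955*1/5 + 1241/5955*1/5 + 956/5955*1/5 + 475/2382*1/10 = 1241/5955 = pi_s_3  (ok)
  225/794*1/10 + 883/5955*2/5 + 1241/5955*1/10 + 956/5955*1/5 + 475/2382*1/10 = 956/5955 = pi_s_4  (ok)
  225/794*1/10 + 883/5955*1/10 + 1241/5955*1/2 + 956/5955*1/5 + 475/2382*1/10 = 475/2382 = pi_s_5  (ok)

Answer: 225/794 883/5955 1241/5955 956/5955 475/2382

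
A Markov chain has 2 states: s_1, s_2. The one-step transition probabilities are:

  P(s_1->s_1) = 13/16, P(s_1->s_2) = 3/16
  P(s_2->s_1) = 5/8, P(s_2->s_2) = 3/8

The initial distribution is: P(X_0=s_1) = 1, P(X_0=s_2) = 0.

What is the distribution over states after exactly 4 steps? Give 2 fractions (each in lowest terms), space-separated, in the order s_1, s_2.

Propagating the distribution step by step (d_{t+1} = d_t * P):
d_0 = (s_1=1, s_2=0)
  d_1[s_1] = 1*13/16 + 0*5/8 = 13/16
  d_1[s_2] = 1*3/16 + 0*3/8 = 3/16
d_1 = (s_1=13/16, s_2=3/16)
  d_2[s_1] = 13/16*13/16 + 3/16*5/8 = 199/256
  d_2[s_2] = 13/16*3/16 + 3/16*3/8 = 57/256
d_2 = (s_1=199/256, s_2=57/256)
  d_3[s_1] = 199/256*13/16 + 57/256*5/8 = 3157/4096
  d_3[s_2] = 199/256*3/16 + 57/256*3/8 = 939/4096
d_3 = (s_1=3157/4096, s_2=939/4096)
  d_4[s_1] = 3157/4096*13/16 + 939/4096*5/8 = 50431/65536
  d_4[s_2] = 3157/4096*3/16 + 939/4096*3/8 = 15105/65536
d_4 = (s_1=50431/65536, s_2=15105/65536)

Answer: 50431/65536 15105/65536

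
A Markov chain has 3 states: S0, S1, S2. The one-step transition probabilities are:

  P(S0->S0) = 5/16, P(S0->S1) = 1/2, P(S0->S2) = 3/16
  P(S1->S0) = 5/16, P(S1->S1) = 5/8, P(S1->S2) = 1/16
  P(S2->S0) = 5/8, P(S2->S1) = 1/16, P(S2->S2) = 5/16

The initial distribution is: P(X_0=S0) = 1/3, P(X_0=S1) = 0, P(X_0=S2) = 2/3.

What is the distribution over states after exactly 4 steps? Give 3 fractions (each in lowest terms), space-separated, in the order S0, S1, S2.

Answer: 35665/98304 15983/32768 7345/49152

Derivation:
Propagating the distribution step by step (d_{t+1} = d_t * P):
d_0 = (S0=1/3, S1=0, S2=2/3)
  d_1[S0] = 1/3*5/16 + 0*5/16 + 2/3*5/8 = 25/48
  d_1[S1] = 1/3*1/2 + 0*5/8 + 2/3*1/16 = 5/24
  d_1[S2] = 1/3*3/16 + 0*1/16 + 2/3*5/16 = 13/48
d_1 = (S0=25/48, S1=5/24, S2=13/48)
  d_2[S0] = 25/48*5/16 + 5/24*5/16 + 13/48*5/8 = 305/768
  d_2[S1] = 25/48*1/2 + 5/24*5/8 + 13/48*1/16 = 313/768
  d_2[S2] = 25/48*3/16 + 5/24*1/16 + 13/48*5/16 = 25/128
d_2 = (S0=305/768, S1=313/768, S2=25/128)
  d_3[S0] = 305/768*5/16 + 313/768*5/16 + 25/128*5/8 = 765/2048
  d_3[S1] = 305/768*1/2 + 313/768*5/8 + 25/128*1/16 = 715/1536
  d_3[S2] = 305/768*3/16 + 313/768*1/16 + 25/128*5/16 = 989/6144
d_3 = (S0=765/2048, S1=715/1536, S2=989/6144)
  d_4[S0] = 765/2048*5/16 + 715/1536*5/16 + 989/6144*5/8 = 35665/98304
  d_4[S1] = 765/2048*1/2 + 715/1536*5/8 + 989/6144*1/16 = 15983/32768
  d_4[S2] = 765/2048*3/16 + 715/1536*1/16 + 989/6144*5/16 = 7345/49152
d_4 = (S0=35665/98304, S1=15983/32768, S2=7345/49152)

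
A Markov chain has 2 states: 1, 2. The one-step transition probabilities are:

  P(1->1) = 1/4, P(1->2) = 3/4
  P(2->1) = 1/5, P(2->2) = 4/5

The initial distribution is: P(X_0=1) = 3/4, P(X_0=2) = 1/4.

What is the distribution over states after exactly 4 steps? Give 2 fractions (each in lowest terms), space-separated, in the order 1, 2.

Answer: 134739/640000 505261/640000

Derivation:
Propagating the distribution step by step (d_{t+1} = d_t * P):
d_0 = (1=3/4, 2=1/4)
  d_1[1] = 3/4*1/4 + 1/4*1/5 = 19/80
  d_1[2] = 3/4*3/4 + 1/4*4/5 = 61/80
d_1 = (1=19/80, 2=61/80)
  d_2[1] = 19/80*1/4 + 61/80*1/5 = 339/1600
  d_2[2] = 19/80*3/4 + 61/80*4/5 = 1261/1600
d_2 = (1=339/1600, 2=1261/1600)
  d_3[1] = 339/1600*1/4 + 1261/1600*1/5 = 6739/32000
  d_3[2] = 339/1600*3/4 + 1261/1600*4/5 = 25261/32000
d_3 = (1=6739/32000, 2=25261/32000)
  d_4[1] = 6739/32000*1/4 + 25261/32000*1/5 = 134739/640000
  d_4[2] = 6739/32000*3/4 + 25261/32000*4/5 = 505261/640000
d_4 = (1=134739/640000, 2=505261/640000)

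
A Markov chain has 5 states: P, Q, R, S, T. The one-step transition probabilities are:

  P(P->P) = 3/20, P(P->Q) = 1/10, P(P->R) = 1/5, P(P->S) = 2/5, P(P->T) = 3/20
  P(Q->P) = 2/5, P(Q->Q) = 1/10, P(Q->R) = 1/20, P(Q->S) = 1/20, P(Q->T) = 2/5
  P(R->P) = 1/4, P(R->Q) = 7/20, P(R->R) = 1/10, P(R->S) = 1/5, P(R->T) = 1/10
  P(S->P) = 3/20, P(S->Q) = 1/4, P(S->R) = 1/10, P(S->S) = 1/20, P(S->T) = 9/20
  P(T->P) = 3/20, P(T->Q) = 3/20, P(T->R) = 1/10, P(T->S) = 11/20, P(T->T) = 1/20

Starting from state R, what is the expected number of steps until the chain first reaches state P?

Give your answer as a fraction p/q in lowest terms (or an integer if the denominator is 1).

Answer: 112760/26977

Derivation:
Let h_i = expected steps to first reach P from state i.
Boundary: h_P = 0.
First-step equations for the other states:
  h_Q = 1 + 2/5*h_P + 1/10*h_Q + 1/20*h_R + 1/20*h_S + 2/5*h_T
  h_R = 1 + 1/4*h_P + 7/20*h_Q + 1/10*h_R + 1/5*h_S + 1/10*h_T
  h_S = 1 + 3/20*h_P + 1/4*h_Q + 1/10*h_R + 1/20*h_S + 9/20*h_T
  h_T = 1 + 3/20*h_P + 3/20*h_Q + 1/10*h_R + 11/20*h_S + 1/20*h_T

Substituting h_P = 0 and rearranging gives the linear system (I - Q) h = 1:
  [9/10, -1/20, -1/20, -2/5] . (h_Q, h_R, h_S, h_T) = 1
  [-7/20, 9/10, -1/5, -1/10] . (h_Q, h_R, h_S, h_T) = 1
  [-1/4, -1/10, 19/20, -9/20] . (h_Q, h_R, h_S, h_T) = 1
  [-3/20, -1/10, -11/20, 19/20] . (h_Q, h_R, h_S, h_T) = 1

Solving yields:
  h_Q = 101660/26977
  h_R = 112760/26977
  h_S = 129100/26977
  h_T = 131060/26977

Starting state is R, so the expected hitting time is h_R = 112760/26977.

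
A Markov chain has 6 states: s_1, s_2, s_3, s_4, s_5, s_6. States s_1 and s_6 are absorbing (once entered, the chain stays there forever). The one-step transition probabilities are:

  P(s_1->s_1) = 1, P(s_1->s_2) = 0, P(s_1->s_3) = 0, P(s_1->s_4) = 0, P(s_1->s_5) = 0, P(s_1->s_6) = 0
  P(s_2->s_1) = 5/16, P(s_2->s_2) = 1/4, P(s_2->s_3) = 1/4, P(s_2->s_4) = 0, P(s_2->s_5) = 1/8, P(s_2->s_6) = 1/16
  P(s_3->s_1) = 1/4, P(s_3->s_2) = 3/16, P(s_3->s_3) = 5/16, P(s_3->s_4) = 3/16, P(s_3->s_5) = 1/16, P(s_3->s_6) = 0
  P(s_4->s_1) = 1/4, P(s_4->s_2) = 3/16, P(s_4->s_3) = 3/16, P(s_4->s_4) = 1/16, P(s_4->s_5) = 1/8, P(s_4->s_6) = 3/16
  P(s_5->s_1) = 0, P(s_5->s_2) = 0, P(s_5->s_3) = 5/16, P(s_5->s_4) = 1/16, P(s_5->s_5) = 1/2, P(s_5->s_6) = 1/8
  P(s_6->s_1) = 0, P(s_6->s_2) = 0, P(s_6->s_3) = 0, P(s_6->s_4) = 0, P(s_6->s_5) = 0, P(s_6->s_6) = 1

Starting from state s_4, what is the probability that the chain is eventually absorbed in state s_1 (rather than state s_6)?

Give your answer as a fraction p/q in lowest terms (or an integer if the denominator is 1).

Let a_i = P(absorbed in s_1 | start in state i).
Boundary conditions: a_s_1 = 1, a_s_6 = 0.
For each transient state i, a_i = sum_j P(i->j) * a_j:
  a_s_2 = 5/16*a_s_1 + 1/4*a_s_2 + 1/4*a_s_3 + 0*a_s_4 + 1/8*a_s_5 + 1/16*a_s_6
  a_s_3 = 1/4*a_s_1 + 3/16*a_s_2 + 5/16*a_s_3 + 3/16*a_s_4 + 1/16*a_s_5 + 0*a_s_6
  a_s_4 = 1/4*a_s_1 + 3/16*a_s_2 + 3/16*a_s_3 + 1/16*a_s_4 + 1/8*a_s_5 + 3/16*a_s_6
  a_s_5 = 0*a_s_1 + 0*a_s_2 + 5/16*a_s_3 + 1/16*a_s_4 + 1/2*a_s_5 + 1/8*a_s_6

Substituting a_s_1 = 1 and a_s_6 = 0, rearrange to (I - Q) a = r where r[i] = P(i -> s_1):
  [3/4, -1/4, 0, -1/8] . (a_s_2, a_s_3, a_s_4, a_s_5) = 5/16
  [-3/16, 11/16, -3/16, -1/16] . (a_s_2, a_s_3, a_s_4, a_s_5) = 1/4
  [-3/16, -3/16, 15/16, -1/8] . (a_s_2, a_s_3, a_s_4, a_s_5) = 1/4
  [0, -5/16, -1/16, 1/2] . (a_s_2, a_s_3, a_s_4, a_s_5) = 0

Solving yields:
  a_s_2 = 335/426
  a_s_3 = 231/284
  a_s_4 = 189/284
  a_s_5 = 42/71

Starting state is s_4, so the absorption probability is a_s_4 = 189/284.

Answer: 189/284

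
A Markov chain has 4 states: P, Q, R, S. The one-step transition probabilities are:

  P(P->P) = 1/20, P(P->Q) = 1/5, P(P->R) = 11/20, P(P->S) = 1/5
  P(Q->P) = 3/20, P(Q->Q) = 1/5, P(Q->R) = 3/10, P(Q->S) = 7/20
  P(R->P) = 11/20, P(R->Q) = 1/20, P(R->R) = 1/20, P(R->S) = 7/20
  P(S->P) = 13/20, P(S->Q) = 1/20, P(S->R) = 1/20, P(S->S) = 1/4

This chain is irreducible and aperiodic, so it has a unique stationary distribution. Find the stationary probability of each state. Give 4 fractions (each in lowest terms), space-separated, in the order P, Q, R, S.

The stationary distribution satisfies pi = pi * P, i.e.:
  pi_P = 1/20*pi_P + 3/20*pi_Q + 11/20*pi_R + 13/20*pi_S
  pi_Q = 1/5*pi_P + 1/5*pi_Q + 1/20*pi_R + 1/20*pi_S
  pi_R = 11/20*pi_P + 3/10*pi_Q + 1/20*pi_R + 1/20*pi_S
  pi_S = 1/5*pi_P + 7/20*pi_Q + 7/20*pi_R + 1/4*pi_S
with normalization: pi_P + pi_Q + pi_R + pi_S = 1.

Using the first 3 balance equations plus normalization, the linear system A*pi = b is:
  [-19/20, 3/20, 11/20, 13/20] . pi = 0
  [1/5, -4/5, 1/20, 1/20] . pi = 0
  [11/20, 3/10, -19/20, 1/20] . pi = 0
  [1, 1, 1, 1] . pi = 1

Solving yields:
  pi_P = 696/1975
  pi_Q = 239/1975
  pi_R = 1013/3950
  pi_S = 1067/3950

Verification (pi * P):
  696/1975*1/20 + 239/1975*3/20 + 1013/3950*11/20 + 1067/3950*13/20 = 696/1975 = pi_P  (ok)
  696/1975*1/5 + 239/1975*1/5 + 1013/3950*1/20 + 1067/3950*1/20 = 239/1975 = pi_Q  (ok)
  696/1975*11/20 + 239/1975*3/10 + 1013/3950*1/20 + 1067/3950*1/20 = 1013/3950 = pi_R  (ok)
  696/1975*1/5 + 239/1975*7/20 + 1013/3950*7/20 + 1067/3950*1/4 = 1067/3950 = pi_S  (ok)

Answer: 696/1975 239/1975 1013/3950 1067/3950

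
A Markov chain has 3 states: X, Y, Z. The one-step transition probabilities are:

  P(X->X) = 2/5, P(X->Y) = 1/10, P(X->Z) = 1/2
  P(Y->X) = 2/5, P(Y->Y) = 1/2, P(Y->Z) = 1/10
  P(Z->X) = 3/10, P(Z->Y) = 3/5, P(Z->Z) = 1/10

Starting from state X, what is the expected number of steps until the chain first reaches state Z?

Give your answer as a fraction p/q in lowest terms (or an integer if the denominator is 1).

Answer: 30/13

Derivation:
Let h_i = expected steps to first reach Z from state i.
Boundary: h_Z = 0.
First-step equations for the other states:
  h_X = 1 + 2/5*h_X + 1/10*h_Y + 1/2*h_Z
  h_Y = 1 + 2/5*h_X + 1/2*h_Y + 1/10*h_Z

Substituting h_Z = 0 and rearranging gives the linear system (I - Q) h = 1:
  [3/5, -1/10] . (h_X, h_Y) = 1
  [-2/5, 1/2] . (h_X, h_Y) = 1

Solving yields:
  h_X = 30/13
  h_Y = 50/13

Starting state is X, so the expected hitting time is h_X = 30/13.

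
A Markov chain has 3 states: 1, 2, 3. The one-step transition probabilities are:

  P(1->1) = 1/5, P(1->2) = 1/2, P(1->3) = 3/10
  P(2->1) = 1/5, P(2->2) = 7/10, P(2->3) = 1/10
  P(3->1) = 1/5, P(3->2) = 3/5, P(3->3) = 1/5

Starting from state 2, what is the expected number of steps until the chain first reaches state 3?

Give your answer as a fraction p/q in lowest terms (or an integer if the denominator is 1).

Let h_i = expected steps to first reach 3 from state i.
Boundary: h_3 = 0.
First-step equations for the other states:
  h_1 = 1 + 1/5*h_1 + 1/2*h_2 + 3/10*h_3
  h_2 = 1 + 1/5*h_1 + 7/10*h_2 + 1/10*h_3

Substituting h_3 = 0 and rearranging gives the linear system (I - Q) h = 1:
  [4/5, -1/2] . (h_1, h_2) = 1
  [-1/5, 3/10] . (h_1, h_2) = 1

Solving yields:
  h_1 = 40/7
  h_2 = 50/7

Starting state is 2, so the expected hitting time is h_2 = 50/7.

Answer: 50/7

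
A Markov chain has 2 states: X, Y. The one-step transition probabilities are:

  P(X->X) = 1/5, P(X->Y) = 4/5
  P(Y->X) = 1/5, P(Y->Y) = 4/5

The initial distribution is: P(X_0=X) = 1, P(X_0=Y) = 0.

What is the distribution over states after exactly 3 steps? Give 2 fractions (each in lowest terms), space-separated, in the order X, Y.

Answer: 1/5 4/5

Derivation:
Propagating the distribution step by step (d_{t+1} = d_t * P):
d_0 = (X=1, Y=0)
  d_1[X] = 1*1/5 + 0*1/5 = 1/5
  d_1[Y] = 1*4/5 + 0*4/5 = 4/5
d_1 = (X=1/5, Y=4/5)
  d_2[X] = 1/5*1/5 + 4/5*1/5 = 1/5
  d_2[Y] = 1/5*4/5 + 4/5*4/5 = 4/5
d_2 = (X=1/5, Y=4/5)
  d_3[X] = 1/5*1/5 + 4/5*1/5 = 1/5
  d_3[Y] = 1/5*4/5 + 4/5*4/5 = 4/5
d_3 = (X=1/5, Y=4/5)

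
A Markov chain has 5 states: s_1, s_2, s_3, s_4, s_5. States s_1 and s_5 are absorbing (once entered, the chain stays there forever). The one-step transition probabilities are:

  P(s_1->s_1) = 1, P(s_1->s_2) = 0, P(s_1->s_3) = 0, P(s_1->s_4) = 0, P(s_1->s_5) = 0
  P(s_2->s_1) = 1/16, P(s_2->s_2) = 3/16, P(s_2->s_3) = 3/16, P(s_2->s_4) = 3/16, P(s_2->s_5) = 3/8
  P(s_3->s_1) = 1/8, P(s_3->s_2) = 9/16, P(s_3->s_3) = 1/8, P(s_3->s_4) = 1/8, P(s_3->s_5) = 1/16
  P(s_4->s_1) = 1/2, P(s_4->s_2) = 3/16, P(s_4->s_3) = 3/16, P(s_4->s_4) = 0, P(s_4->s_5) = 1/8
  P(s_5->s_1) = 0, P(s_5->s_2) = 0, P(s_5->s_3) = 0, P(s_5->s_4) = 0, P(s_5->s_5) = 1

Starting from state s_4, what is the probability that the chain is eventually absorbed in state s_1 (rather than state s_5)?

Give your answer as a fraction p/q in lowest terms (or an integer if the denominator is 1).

Let a_i = P(absorbed in s_1 | start in state i).
Boundary conditions: a_s_1 = 1, a_s_5 = 0.
For each transient state i, a_i = sum_j P(i->j) * a_j:
  a_s_2 = 1/16*a_s_1 + 3/16*a_s_2 + 3/16*a_s_3 + 3/16*a_s_4 + 3/8*a_s_5
  a_s_3 = 1/8*a_s_1 + 9/16*a_s_2 + 1/8*a_s_3 + 1/8*a_s_4 + 1/16*a_s_5
  a_s_4 = 1/2*a_s_1 + 3/16*a_s_2 + 3/16*a_s_3 + 0*a_s_4 + 1/8*a_s_5

Substituting a_s_1 = 1 and a_s_5 = 0, rearrange to (I - Q) a = r where r[i] = P(i -> s_1):
  [13/16, -3/16, -3/16] . (a_s_2, a_s_3, a_s_4) = 1/16
  [-9/16, 7/8, -1/8] . (a_s_2, a_s_3, a_s_4) = 1/8
  [-3/16, -3/16, 1] . (a_s_2, a_s_3, a_s_4) = 1/2

Solving yields:
  a_s_2 = 716/2177
  a_s_3 = 972/2177
  a_s_4 = 1405/2177

Starting state is s_4, so the absorption probability is a_s_4 = 1405/2177.

Answer: 1405/2177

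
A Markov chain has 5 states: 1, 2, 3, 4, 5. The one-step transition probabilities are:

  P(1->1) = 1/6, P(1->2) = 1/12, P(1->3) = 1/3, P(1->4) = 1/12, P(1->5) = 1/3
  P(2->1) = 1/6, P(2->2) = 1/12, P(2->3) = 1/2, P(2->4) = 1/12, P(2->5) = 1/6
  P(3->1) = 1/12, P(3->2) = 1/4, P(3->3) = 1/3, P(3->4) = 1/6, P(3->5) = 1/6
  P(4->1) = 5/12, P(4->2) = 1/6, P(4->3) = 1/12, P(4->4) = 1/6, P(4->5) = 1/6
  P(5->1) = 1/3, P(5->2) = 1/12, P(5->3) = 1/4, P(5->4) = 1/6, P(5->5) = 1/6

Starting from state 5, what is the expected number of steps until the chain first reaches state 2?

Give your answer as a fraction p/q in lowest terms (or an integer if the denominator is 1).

Answer: 3802/533

Derivation:
Let h_i = expected steps to first reach 2 from state i.
Boundary: h_2 = 0.
First-step equations for the other states:
  h_1 = 1 + 1/6*h_1 + 1/12*h_2 + 1/3*h_3 + 1/12*h_4 + 1/3*h_5
  h_3 = 1 + 1/12*h_1 + 1/4*h_2 + 1/3*h_3 + 1/6*h_4 + 1/6*h_5
  h_4 = 1 + 5/12*h_1 + 1/6*h_2 + 1/12*h_3 + 1/6*h_4 + 1/6*h_5
  h_5 = 1 + 1/3*h_1 + 1/12*h_2 + 1/4*h_3 + 1/6*h_4 + 1/6*h_5

Substituting h_2 = 0 and rearranging gives the linear system (I - Q) h = 1:
  [5/6, -1/3, -1/12, -1/3] . (h_1, h_3, h_4, h_5) = 1
  [-1/12, 2/3, -1/6, -1/6] . (h_1, h_3, h_4, h_5) = 1
  [-5/12, -1/12, 5/6, -1/6] . (h_1, h_3, h_4, h_5) = 1
  [-1/3, -1/4, -1/6, 5/6] . (h_1, h_3, h_4, h_5) = 1

Solving yields:
  h_1 = 3768/533
  h_3 = 240/41
  h_4 = 3596/533
  h_5 = 3802/533

Starting state is 5, so the expected hitting time is h_5 = 3802/533.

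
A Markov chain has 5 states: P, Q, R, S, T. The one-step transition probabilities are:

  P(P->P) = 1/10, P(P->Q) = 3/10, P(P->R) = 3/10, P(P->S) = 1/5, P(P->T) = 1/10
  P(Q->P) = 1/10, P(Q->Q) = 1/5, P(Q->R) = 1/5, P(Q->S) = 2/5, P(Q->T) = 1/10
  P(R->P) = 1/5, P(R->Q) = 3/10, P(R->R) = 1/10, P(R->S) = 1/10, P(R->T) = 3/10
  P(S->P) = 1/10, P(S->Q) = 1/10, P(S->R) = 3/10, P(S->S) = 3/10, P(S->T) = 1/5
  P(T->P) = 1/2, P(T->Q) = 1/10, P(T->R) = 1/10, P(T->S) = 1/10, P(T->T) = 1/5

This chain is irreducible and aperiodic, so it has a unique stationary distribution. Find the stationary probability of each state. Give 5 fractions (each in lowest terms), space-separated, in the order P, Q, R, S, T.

The stationary distribution satisfies pi = pi * P, i.e.:
  pi_P = 1/10*pi_P + 1/10*pi_Q + 1/5*pi_R + 1/10*pi_S + 1/2*pi_T
  pi_Q = 3/10*pi_P + 1/5*pi_Q + 3/10*pi_R + 1/10*pi_S + 1/10*pi_T
  pi_R = 3/10*pi_P + 1/5*pi_Q + 1/10*pi_R + 3/10*pi_S + 1/10*pi_T
  pi_S = 1/5*pi_P + 2/5*pi_Q + 1/10*pi_R + 3/10*pi_S + 1/10*pi_T
  pi_T = 1/10*pi_P + 1/10*pi_Q + 3/10*pi_R + 1/5*pi_S + 1/5*pi_T
with normalization: pi_P + pi_Q + pi_R + pi_S + pi_T = 1.

Using the first 4 balance equations plus normalization, the linear system A*pi = b is:
  [-9/10, 1/10, 1/5, 1/10, 1/2] . pi = 0
  [3/10, -4/5, 3/10, 1/10, 1/10] . pi = 0
  [3/10, 1/5, -9/10, 3/10, 1/10] . pi = 0
  [1/5, 2/5, 1/10, -7/10, 1/10] . pi = 0
  [1, 1, 1, 1, 1] . pi = 1

Solving yields:
  pi_P = 1126/5841
  pi_Q = 1163/5841
  pi_R = 1187/5841
  pi_S = 1307/5841
  pi_T = 1058/5841

Verification (pi * P):
  1126/5841*1/10 + 1163/5841*1/10 + 1187/5841*1/5 + 1307/5841*1/10 + 1058/5841*1/2 = 1126/5841 = pi_P  (ok)
  1126/5841*3/10 + 1163/5841*1/5 + 1187/5841*3/10 + 1307/5841*1/10 + 1058/5841*1/10 = 1163/5841 = pi_Q  (ok)
  1126/5841*3/10 + 1163/5841*1/5 + 1187/5841*1/10 + 1307/5841*3/10 + 1058/5841*1/10 = 1187/5841 = pi_R  (ok)
  1126/5841*1/5 + 1163/5841*2/5 + 1187/5841*1/10 + 1307/5841*3/10 + 1058/5841*1/10 = 1307/5841 = pi_S  (ok)
  1126/5841*1/10 + 1163/5841*1/10 + 1187/5841*3/10 + 1307/5841*1/5 + 1058/5841*1/5 = 1058/5841 = pi_T  (ok)

Answer: 1126/5841 1163/5841 1187/5841 1307/5841 1058/5841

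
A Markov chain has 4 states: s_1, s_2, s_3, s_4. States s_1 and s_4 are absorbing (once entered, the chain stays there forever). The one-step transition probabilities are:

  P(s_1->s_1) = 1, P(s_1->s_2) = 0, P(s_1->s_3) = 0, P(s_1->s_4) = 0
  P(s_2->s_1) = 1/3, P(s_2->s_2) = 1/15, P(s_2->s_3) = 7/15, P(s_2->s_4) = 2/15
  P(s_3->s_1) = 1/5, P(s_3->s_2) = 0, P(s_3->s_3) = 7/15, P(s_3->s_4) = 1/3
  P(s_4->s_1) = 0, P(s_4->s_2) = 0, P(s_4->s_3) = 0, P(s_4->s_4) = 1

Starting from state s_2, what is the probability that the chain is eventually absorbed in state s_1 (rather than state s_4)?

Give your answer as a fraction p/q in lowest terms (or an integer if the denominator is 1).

Let a_i = P(absorbed in s_1 | start in state i).
Boundary conditions: a_s_1 = 1, a_s_4 = 0.
For each transient state i, a_i = sum_j P(i->j) * a_j:
  a_s_2 = 1/3*a_s_1 + 1/15*a_s_2 + 7/15*a_s_3 + 2/15*a_s_4
  a_s_3 = 1/5*a_s_1 + 0*a_s_2 + 7/15*a_s_3 + 1/3*a_s_4

Substituting a_s_1 = 1 and a_s_4 = 0, rearrange to (I - Q) a = r where r[i] = P(i -> s_1):
  [14/15, -7/15] . (a_s_2, a_s_3) = 1/3
  [0, 8/15] . (a_s_2, a_s_3) = 1/5

Solving yields:
  a_s_2 = 61/112
  a_s_3 = 3/8

Starting state is s_2, so the absorption probability is a_s_2 = 61/112.

Answer: 61/112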